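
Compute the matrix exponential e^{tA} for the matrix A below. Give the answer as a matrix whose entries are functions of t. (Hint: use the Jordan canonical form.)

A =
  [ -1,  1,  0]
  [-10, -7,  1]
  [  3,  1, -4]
e^{tA} =
  [-t^2*exp(-4*t)/2 + 3*t*exp(-4*t) + exp(-4*t), t*exp(-4*t), t^2*exp(-4*t)/2]
  [3*t^2*exp(-4*t)/2 - 10*t*exp(-4*t), -3*t*exp(-4*t) + exp(-4*t), -3*t^2*exp(-4*t)/2 + t*exp(-4*t)]
  [-t^2*exp(-4*t)/2 + 3*t*exp(-4*t), t*exp(-4*t), t^2*exp(-4*t)/2 + exp(-4*t)]

Strategy: write A = P · J · P⁻¹ where J is a Jordan canonical form, so e^{tA} = P · e^{tJ} · P⁻¹, and e^{tJ} can be computed block-by-block.

A has Jordan form
J =
  [-4,  1,  0]
  [ 0, -4,  1]
  [ 0,  0, -4]
(up to reordering of blocks).

Per-block formulas:
  For a 3×3 Jordan block J_3(-4): exp(t · J_3(-4)) = e^(-4t)·(I + t·N + (t^2/2)·N^2), where N is the 3×3 nilpotent shift.

After assembling e^{tJ} and conjugating by P, we get:

e^{tA} =
  [-t^2*exp(-4*t)/2 + 3*t*exp(-4*t) + exp(-4*t), t*exp(-4*t), t^2*exp(-4*t)/2]
  [3*t^2*exp(-4*t)/2 - 10*t*exp(-4*t), -3*t*exp(-4*t) + exp(-4*t), -3*t^2*exp(-4*t)/2 + t*exp(-4*t)]
  [-t^2*exp(-4*t)/2 + 3*t*exp(-4*t), t*exp(-4*t), t^2*exp(-4*t)/2 + exp(-4*t)]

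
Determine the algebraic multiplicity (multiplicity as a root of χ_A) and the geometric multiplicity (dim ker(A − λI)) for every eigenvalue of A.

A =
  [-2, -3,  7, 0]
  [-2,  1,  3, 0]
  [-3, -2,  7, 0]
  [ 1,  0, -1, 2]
λ = 2: alg = 4, geom = 2

Step 1 — factor the characteristic polynomial to read off the algebraic multiplicities:
  χ_A(x) = (x - 2)^4

Step 2 — compute geometric multiplicities via the rank-nullity identity g(λ) = n − rank(A − λI):
  rank(A − (2)·I) = 2, so dim ker(A − (2)·I) = n − 2 = 2

Summary:
  λ = 2: algebraic multiplicity = 4, geometric multiplicity = 2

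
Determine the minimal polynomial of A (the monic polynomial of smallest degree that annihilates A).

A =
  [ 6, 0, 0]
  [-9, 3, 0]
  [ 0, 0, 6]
x^2 - 9*x + 18

The characteristic polynomial is χ_A(x) = (x - 6)^2*(x - 3), so the eigenvalues are known. The minimal polynomial is
  m_A(x) = Π_λ (x − λ)^{k_λ}
where k_λ is the size of the *largest* Jordan block for λ (equivalently, the smallest k with (A − λI)^k v = 0 for every generalised eigenvector v of λ).

  λ = 3: largest Jordan block has size 1, contributing (x − 3)
  λ = 6: largest Jordan block has size 1, contributing (x − 6)

So m_A(x) = (x - 6)*(x - 3) = x^2 - 9*x + 18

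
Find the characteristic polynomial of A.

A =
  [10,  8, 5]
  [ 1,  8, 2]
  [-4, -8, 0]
x^3 - 18*x^2 + 108*x - 216

Expanding det(x·I − A) (e.g. by cofactor expansion or by noting that A is similar to its Jordan form J, which has the same characteristic polynomial as A) gives
  χ_A(x) = x^3 - 18*x^2 + 108*x - 216
which factors as (x - 6)^3. The eigenvalues (with algebraic multiplicities) are λ = 6 with multiplicity 3.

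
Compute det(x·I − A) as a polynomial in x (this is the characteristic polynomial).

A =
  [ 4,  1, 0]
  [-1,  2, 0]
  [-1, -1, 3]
x^3 - 9*x^2 + 27*x - 27

Expanding det(x·I − A) (e.g. by cofactor expansion or by noting that A is similar to its Jordan form J, which has the same characteristic polynomial as A) gives
  χ_A(x) = x^3 - 9*x^2 + 27*x - 27
which factors as (x - 3)^3. The eigenvalues (with algebraic multiplicities) are λ = 3 with multiplicity 3.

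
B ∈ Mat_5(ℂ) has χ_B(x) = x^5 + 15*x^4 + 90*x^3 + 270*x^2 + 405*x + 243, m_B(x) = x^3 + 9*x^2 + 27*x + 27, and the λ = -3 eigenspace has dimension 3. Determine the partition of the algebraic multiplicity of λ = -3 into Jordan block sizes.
Block sizes for λ = -3: [3, 1, 1]

Step 1 — from the characteristic polynomial, algebraic multiplicity of λ = -3 is 5. From dim ker(B − (-3)·I) = 3, there are exactly 3 Jordan blocks for λ = -3.
Step 2 — from the minimal polynomial, the factor (x + 3)^3 tells us the largest block for λ = -3 has size 3.
Step 3 — with total size 5, 3 blocks, and largest block 3, the block sizes (in nonincreasing order) are [3, 1, 1].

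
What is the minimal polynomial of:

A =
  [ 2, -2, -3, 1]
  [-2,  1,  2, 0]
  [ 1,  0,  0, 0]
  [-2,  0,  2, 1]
x^3 - 3*x^2 + 3*x - 1

The characteristic polynomial is χ_A(x) = (x - 1)^4, so the eigenvalues are known. The minimal polynomial is
  m_A(x) = Π_λ (x − λ)^{k_λ}
where k_λ is the size of the *largest* Jordan block for λ (equivalently, the smallest k with (A − λI)^k v = 0 for every generalised eigenvector v of λ).

  λ = 1: largest Jordan block has size 3, contributing (x − 1)^3

So m_A(x) = (x - 1)^3 = x^3 - 3*x^2 + 3*x - 1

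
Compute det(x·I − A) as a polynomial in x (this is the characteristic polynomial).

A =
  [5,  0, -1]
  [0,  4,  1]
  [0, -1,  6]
x^3 - 15*x^2 + 75*x - 125

Expanding det(x·I − A) (e.g. by cofactor expansion or by noting that A is similar to its Jordan form J, which has the same characteristic polynomial as A) gives
  χ_A(x) = x^3 - 15*x^2 + 75*x - 125
which factors as (x - 5)^3. The eigenvalues (with algebraic multiplicities) are λ = 5 with multiplicity 3.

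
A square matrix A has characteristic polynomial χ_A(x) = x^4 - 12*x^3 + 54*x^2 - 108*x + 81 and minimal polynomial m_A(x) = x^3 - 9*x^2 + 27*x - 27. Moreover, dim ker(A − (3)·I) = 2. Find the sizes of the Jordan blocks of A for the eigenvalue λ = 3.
Block sizes for λ = 3: [3, 1]

Step 1 — from the characteristic polynomial, algebraic multiplicity of λ = 3 is 4. From dim ker(A − (3)·I) = 2, there are exactly 2 Jordan blocks for λ = 3.
Step 2 — from the minimal polynomial, the factor (x − 3)^3 tells us the largest block for λ = 3 has size 3.
Step 3 — with total size 4, 2 blocks, and largest block 3, the block sizes (in nonincreasing order) are [3, 1].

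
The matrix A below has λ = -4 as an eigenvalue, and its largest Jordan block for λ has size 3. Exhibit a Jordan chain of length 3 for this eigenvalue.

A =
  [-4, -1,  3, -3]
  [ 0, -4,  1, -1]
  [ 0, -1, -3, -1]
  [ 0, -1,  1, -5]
A Jordan chain for λ = -4 of length 3:
v_1 = (-1, 0, -1, -1)ᵀ
v_2 = (3, 1, 1, 1)ᵀ
v_3 = (0, 0, 1, 0)ᵀ

Let N = A − (-4)·I. We want v_3 with N^3 v_3 = 0 but N^2 v_3 ≠ 0; then v_{j-1} := N · v_j for j = 3, …, 2.

Pick v_3 = (0, 0, 1, 0)ᵀ.
Then v_2 = N · v_3 = (3, 1, 1, 1)ᵀ.
Then v_1 = N · v_2 = (-1, 0, -1, -1)ᵀ.

Sanity check: (A − (-4)·I) v_1 = (0, 0, 0, 0)ᵀ = 0. ✓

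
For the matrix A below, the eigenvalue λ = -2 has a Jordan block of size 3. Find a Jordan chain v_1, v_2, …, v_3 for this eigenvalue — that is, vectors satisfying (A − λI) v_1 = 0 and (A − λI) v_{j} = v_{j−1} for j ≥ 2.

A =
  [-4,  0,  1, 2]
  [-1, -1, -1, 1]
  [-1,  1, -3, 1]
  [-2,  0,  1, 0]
A Jordan chain for λ = -2 of length 3:
v_1 = (-1, 0, 0, -1)ᵀ
v_2 = (-2, -1, -1, -2)ᵀ
v_3 = (1, 0, 0, 0)ᵀ

Let N = A − (-2)·I. We want v_3 with N^3 v_3 = 0 but N^2 v_3 ≠ 0; then v_{j-1} := N · v_j for j = 3, …, 2.

Pick v_3 = (1, 0, 0, 0)ᵀ.
Then v_2 = N · v_3 = (-2, -1, -1, -2)ᵀ.
Then v_1 = N · v_2 = (-1, 0, 0, -1)ᵀ.

Sanity check: (A − (-2)·I) v_1 = (0, 0, 0, 0)ᵀ = 0. ✓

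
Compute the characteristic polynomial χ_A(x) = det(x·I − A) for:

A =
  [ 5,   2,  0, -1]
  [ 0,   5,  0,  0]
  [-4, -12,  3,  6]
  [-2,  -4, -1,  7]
x^4 - 20*x^3 + 150*x^2 - 500*x + 625

Expanding det(x·I − A) (e.g. by cofactor expansion or by noting that A is similar to its Jordan form J, which has the same characteristic polynomial as A) gives
  χ_A(x) = x^4 - 20*x^3 + 150*x^2 - 500*x + 625
which factors as (x - 5)^4. The eigenvalues (with algebraic multiplicities) are λ = 5 with multiplicity 4.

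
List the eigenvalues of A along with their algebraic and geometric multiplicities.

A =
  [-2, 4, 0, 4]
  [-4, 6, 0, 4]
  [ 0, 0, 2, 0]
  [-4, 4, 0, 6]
λ = 2: alg = 3, geom = 3; λ = 6: alg = 1, geom = 1

Step 1 — factor the characteristic polynomial to read off the algebraic multiplicities:
  χ_A(x) = (x - 6)*(x - 2)^3

Step 2 — compute geometric multiplicities via the rank-nullity identity g(λ) = n − rank(A − λI):
  rank(A − (2)·I) = 1, so dim ker(A − (2)·I) = n − 1 = 3
  rank(A − (6)·I) = 3, so dim ker(A − (6)·I) = n − 3 = 1

Summary:
  λ = 2: algebraic multiplicity = 3, geometric multiplicity = 3
  λ = 6: algebraic multiplicity = 1, geometric multiplicity = 1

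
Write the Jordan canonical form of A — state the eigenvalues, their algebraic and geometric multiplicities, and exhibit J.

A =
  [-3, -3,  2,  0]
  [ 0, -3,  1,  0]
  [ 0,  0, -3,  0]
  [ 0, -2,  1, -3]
J_3(-3) ⊕ J_1(-3)

The characteristic polynomial is
  det(x·I − A) = x^4 + 12*x^3 + 54*x^2 + 108*x + 81 = (x + 3)^4

Eigenvalues and multiplicities (the geometric multiplicity of λ is n − rank(A − λI), which equals the number of Jordan blocks for λ):
  λ = -3: algebraic multiplicity = 4, geometric multiplicity = 2

Determining the block sizes for each eigenvalue:
  λ = -3: with am = 4 and gm = 2, the partition is not yet determined (e.g. several partitions of 4 into 2 parts exist). Let N = A − (-3)·I. Computing rank(N^1) = 2, rank(N^2) = 1, rank(N^3) = 0; the number of blocks of size ≥ j is rank(N^{j−1}) − rank(N^j), giving [2, 1, 1]. So we have 1 block(s) of size 3, 1 block(s) of size 1 → block sizes [3, 1]

Assembling the blocks gives a Jordan form
J =
  [-3,  1,  0,  0]
  [ 0, -3,  1,  0]
  [ 0,  0, -3,  0]
  [ 0,  0,  0, -3]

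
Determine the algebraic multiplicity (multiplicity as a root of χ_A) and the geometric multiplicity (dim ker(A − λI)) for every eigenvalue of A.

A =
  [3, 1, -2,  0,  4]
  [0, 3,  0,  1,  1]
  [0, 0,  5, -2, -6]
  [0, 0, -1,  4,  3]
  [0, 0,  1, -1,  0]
λ = 3: alg = 5, geom = 2

Step 1 — factor the characteristic polynomial to read off the algebraic multiplicities:
  χ_A(x) = (x - 3)^5

Step 2 — compute geometric multiplicities via the rank-nullity identity g(λ) = n − rank(A − λI):
  rank(A − (3)·I) = 3, so dim ker(A − (3)·I) = n − 3 = 2

Summary:
  λ = 3: algebraic multiplicity = 5, geometric multiplicity = 2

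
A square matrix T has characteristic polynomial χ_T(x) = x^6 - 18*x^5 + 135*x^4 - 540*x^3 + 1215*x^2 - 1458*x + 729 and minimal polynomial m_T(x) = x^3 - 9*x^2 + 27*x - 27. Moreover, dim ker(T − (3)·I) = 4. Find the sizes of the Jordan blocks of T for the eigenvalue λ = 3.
Block sizes for λ = 3: [3, 1, 1, 1]

Step 1 — from the characteristic polynomial, algebraic multiplicity of λ = 3 is 6. From dim ker(T − (3)·I) = 4, there are exactly 4 Jordan blocks for λ = 3.
Step 2 — from the minimal polynomial, the factor (x − 3)^3 tells us the largest block for λ = 3 has size 3.
Step 3 — with total size 6, 4 blocks, and largest block 3, the block sizes (in nonincreasing order) are [3, 1, 1, 1].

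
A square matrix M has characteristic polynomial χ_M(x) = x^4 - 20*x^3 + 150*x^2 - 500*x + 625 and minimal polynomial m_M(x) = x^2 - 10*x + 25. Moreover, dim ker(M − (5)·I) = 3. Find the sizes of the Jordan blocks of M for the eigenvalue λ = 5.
Block sizes for λ = 5: [2, 1, 1]

Step 1 — from the characteristic polynomial, algebraic multiplicity of λ = 5 is 4. From dim ker(M − (5)·I) = 3, there are exactly 3 Jordan blocks for λ = 5.
Step 2 — from the minimal polynomial, the factor (x − 5)^2 tells us the largest block for λ = 5 has size 2.
Step 3 — with total size 4, 3 blocks, and largest block 2, the block sizes (in nonincreasing order) are [2, 1, 1].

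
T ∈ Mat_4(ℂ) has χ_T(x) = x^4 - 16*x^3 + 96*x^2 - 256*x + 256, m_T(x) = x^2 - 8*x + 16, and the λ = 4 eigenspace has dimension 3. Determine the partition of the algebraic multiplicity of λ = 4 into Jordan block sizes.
Block sizes for λ = 4: [2, 1, 1]

Step 1 — from the characteristic polynomial, algebraic multiplicity of λ = 4 is 4. From dim ker(T − (4)·I) = 3, there are exactly 3 Jordan blocks for λ = 4.
Step 2 — from the minimal polynomial, the factor (x − 4)^2 tells us the largest block for λ = 4 has size 2.
Step 3 — with total size 4, 3 blocks, and largest block 2, the block sizes (in nonincreasing order) are [2, 1, 1].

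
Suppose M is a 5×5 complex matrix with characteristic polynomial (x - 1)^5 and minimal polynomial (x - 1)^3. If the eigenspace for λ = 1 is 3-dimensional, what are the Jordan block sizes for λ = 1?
Block sizes for λ = 1: [3, 1, 1]

Step 1 — from the characteristic polynomial, algebraic multiplicity of λ = 1 is 5. From dim ker(M − (1)·I) = 3, there are exactly 3 Jordan blocks for λ = 1.
Step 2 — from the minimal polynomial, the factor (x − 1)^3 tells us the largest block for λ = 1 has size 3.
Step 3 — with total size 5, 3 blocks, and largest block 3, the block sizes (in nonincreasing order) are [3, 1, 1].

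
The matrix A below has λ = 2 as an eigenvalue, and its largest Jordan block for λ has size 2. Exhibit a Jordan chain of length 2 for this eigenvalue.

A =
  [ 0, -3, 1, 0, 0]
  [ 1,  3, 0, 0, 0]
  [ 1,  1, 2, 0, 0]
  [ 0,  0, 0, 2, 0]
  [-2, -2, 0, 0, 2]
A Jordan chain for λ = 2 of length 2:
v_1 = (-1, 1, 1, 0, -2)ᵀ
v_2 = (2, -1, 0, 0, 0)ᵀ

Let N = A − (2)·I. We want v_2 with N^2 v_2 = 0 but N^1 v_2 ≠ 0; then v_{j-1} := N · v_j for j = 2, …, 2.

Pick v_2 = (2, -1, 0, 0, 0)ᵀ.
Then v_1 = N · v_2 = (-1, 1, 1, 0, -2)ᵀ.

Sanity check: (A − (2)·I) v_1 = (0, 0, 0, 0, 0)ᵀ = 0. ✓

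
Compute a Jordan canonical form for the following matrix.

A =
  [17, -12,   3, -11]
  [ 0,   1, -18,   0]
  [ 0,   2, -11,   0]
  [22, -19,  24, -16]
J_2(-5) ⊕ J_1(-5) ⊕ J_1(6)

The characteristic polynomial is
  det(x·I − A) = x^4 + 9*x^3 - 15*x^2 - 325*x - 750 = (x - 6)*(x + 5)^3

Eigenvalues and multiplicities (the geometric multiplicity of λ is n − rank(A − λI), which equals the number of Jordan blocks for λ):
  λ = -5: algebraic multiplicity = 3, geometric multiplicity = 2
  λ = 6: algebraic multiplicity = 1, geometric multiplicity = 1

Determining the block sizes for each eigenvalue:
  λ = -5: 2 blocks summing to 3 forces exactly one block of size 2 and the rest size 1 → block sizes [2, 1]
  λ = 6: one block (gm = 1), so the single block has size am = 1 → block sizes [1]

Assembling the blocks gives a Jordan form
J =
  [-5,  1,  0, 0]
  [ 0, -5,  0, 0]
  [ 0,  0, -5, 0]
  [ 0,  0,  0, 6]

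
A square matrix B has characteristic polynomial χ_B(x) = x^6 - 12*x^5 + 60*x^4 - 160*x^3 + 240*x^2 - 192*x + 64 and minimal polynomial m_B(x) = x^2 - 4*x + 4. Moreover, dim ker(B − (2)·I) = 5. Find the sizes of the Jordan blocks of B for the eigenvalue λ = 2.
Block sizes for λ = 2: [2, 1, 1, 1, 1]

Step 1 — from the characteristic polynomial, algebraic multiplicity of λ = 2 is 6. From dim ker(B − (2)·I) = 5, there are exactly 5 Jordan blocks for λ = 2.
Step 2 — from the minimal polynomial, the factor (x − 2)^2 tells us the largest block for λ = 2 has size 2.
Step 3 — with total size 6, 5 blocks, and largest block 2, the block sizes (in nonincreasing order) are [2, 1, 1, 1, 1].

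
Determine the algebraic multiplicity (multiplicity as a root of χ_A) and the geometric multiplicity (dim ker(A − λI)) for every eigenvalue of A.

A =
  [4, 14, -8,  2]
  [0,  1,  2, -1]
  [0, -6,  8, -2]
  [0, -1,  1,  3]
λ = 4: alg = 4, geom = 2

Step 1 — factor the characteristic polynomial to read off the algebraic multiplicities:
  χ_A(x) = (x - 4)^4

Step 2 — compute geometric multiplicities via the rank-nullity identity g(λ) = n − rank(A − λI):
  rank(A − (4)·I) = 2, so dim ker(A − (4)·I) = n − 2 = 2

Summary:
  λ = 4: algebraic multiplicity = 4, geometric multiplicity = 2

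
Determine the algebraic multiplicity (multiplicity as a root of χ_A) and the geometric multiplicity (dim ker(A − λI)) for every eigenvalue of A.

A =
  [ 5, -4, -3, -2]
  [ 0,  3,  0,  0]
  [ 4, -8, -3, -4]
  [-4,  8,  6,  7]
λ = 3: alg = 4, geom = 3

Step 1 — factor the characteristic polynomial to read off the algebraic multiplicities:
  χ_A(x) = (x - 3)^4

Step 2 — compute geometric multiplicities via the rank-nullity identity g(λ) = n − rank(A − λI):
  rank(A − (3)·I) = 1, so dim ker(A − (3)·I) = n − 1 = 3

Summary:
  λ = 3: algebraic multiplicity = 4, geometric multiplicity = 3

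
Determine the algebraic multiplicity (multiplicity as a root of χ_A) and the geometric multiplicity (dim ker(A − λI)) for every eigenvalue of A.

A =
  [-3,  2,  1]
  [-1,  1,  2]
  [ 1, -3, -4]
λ = -2: alg = 3, geom = 1

Step 1 — factor the characteristic polynomial to read off the algebraic multiplicities:
  χ_A(x) = (x + 2)^3

Step 2 — compute geometric multiplicities via the rank-nullity identity g(λ) = n − rank(A − λI):
  rank(A − (-2)·I) = 2, so dim ker(A − (-2)·I) = n − 2 = 1

Summary:
  λ = -2: algebraic multiplicity = 3, geometric multiplicity = 1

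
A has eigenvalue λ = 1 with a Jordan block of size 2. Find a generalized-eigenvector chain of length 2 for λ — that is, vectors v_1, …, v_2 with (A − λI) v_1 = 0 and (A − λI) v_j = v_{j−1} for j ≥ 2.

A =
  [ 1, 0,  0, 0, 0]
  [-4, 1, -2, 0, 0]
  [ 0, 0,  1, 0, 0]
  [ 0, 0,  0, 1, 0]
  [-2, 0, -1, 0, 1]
A Jordan chain for λ = 1 of length 2:
v_1 = (0, -4, 0, 0, -2)ᵀ
v_2 = (1, 0, 0, 0, 0)ᵀ

Let N = A − (1)·I. We want v_2 with N^2 v_2 = 0 but N^1 v_2 ≠ 0; then v_{j-1} := N · v_j for j = 2, …, 2.

Pick v_2 = (1, 0, 0, 0, 0)ᵀ.
Then v_1 = N · v_2 = (0, -4, 0, 0, -2)ᵀ.

Sanity check: (A − (1)·I) v_1 = (0, 0, 0, 0, 0)ᵀ = 0. ✓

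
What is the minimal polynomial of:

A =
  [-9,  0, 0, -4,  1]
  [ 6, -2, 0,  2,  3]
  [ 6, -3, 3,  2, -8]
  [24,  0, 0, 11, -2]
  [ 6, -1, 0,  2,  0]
x^4 - 6*x^2 - 8*x - 3

The characteristic polynomial is χ_A(x) = (x - 3)^2*(x + 1)^3, so the eigenvalues are known. The minimal polynomial is
  m_A(x) = Π_λ (x − λ)^{k_λ}
where k_λ is the size of the *largest* Jordan block for λ (equivalently, the smallest k with (A − λI)^k v = 0 for every generalised eigenvector v of λ).

  λ = -1: largest Jordan block has size 3, contributing (x + 1)^3
  λ = 3: largest Jordan block has size 1, contributing (x − 3)

So m_A(x) = (x - 3)*(x + 1)^3 = x^4 - 6*x^2 - 8*x - 3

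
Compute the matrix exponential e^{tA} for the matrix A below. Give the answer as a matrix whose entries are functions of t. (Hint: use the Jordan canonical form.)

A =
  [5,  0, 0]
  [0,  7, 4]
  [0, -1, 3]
e^{tA} =
  [exp(5*t), 0, 0]
  [0, 2*t*exp(5*t) + exp(5*t), 4*t*exp(5*t)]
  [0, -t*exp(5*t), -2*t*exp(5*t) + exp(5*t)]

Strategy: write A = P · J · P⁻¹ where J is a Jordan canonical form, so e^{tA} = P · e^{tJ} · P⁻¹, and e^{tJ} can be computed block-by-block.

A has Jordan form
J =
  [5, 1, 0]
  [0, 5, 0]
  [0, 0, 5]
(up to reordering of blocks).

Per-block formulas:
  For a 1×1 block at λ = 5: exp(t · [5]) = [e^(5t)].
  For a 2×2 Jordan block J_2(5): exp(t · J_2(5)) = e^(5t)·(I + t·N), where N is the 2×2 nilpotent shift.

After assembling e^{tJ} and conjugating by P, we get:

e^{tA} =
  [exp(5*t), 0, 0]
  [0, 2*t*exp(5*t) + exp(5*t), 4*t*exp(5*t)]
  [0, -t*exp(5*t), -2*t*exp(5*t) + exp(5*t)]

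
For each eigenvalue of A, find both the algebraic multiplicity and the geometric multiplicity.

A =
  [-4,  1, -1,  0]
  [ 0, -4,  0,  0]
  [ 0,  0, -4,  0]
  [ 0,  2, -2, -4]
λ = -4: alg = 4, geom = 3

Step 1 — factor the characteristic polynomial to read off the algebraic multiplicities:
  χ_A(x) = (x + 4)^4

Step 2 — compute geometric multiplicities via the rank-nullity identity g(λ) = n − rank(A − λI):
  rank(A − (-4)·I) = 1, so dim ker(A − (-4)·I) = n − 1 = 3

Summary:
  λ = -4: algebraic multiplicity = 4, geometric multiplicity = 3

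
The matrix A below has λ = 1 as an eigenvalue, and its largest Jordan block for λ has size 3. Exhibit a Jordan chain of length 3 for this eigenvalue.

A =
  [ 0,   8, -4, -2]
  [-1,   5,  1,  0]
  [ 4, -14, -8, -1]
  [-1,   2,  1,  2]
A Jordan chain for λ = 1 of length 3:
v_1 = (-8, -2, 0, -4)ᵀ
v_2 = (4, 0, 2, -2)ᵀ
v_3 = (4, 1, 0, 0)ᵀ

Let N = A − (1)·I. We want v_3 with N^3 v_3 = 0 but N^2 v_3 ≠ 0; then v_{j-1} := N · v_j for j = 3, …, 2.

Pick v_3 = (4, 1, 0, 0)ᵀ.
Then v_2 = N · v_3 = (4, 0, 2, -2)ᵀ.
Then v_1 = N · v_2 = (-8, -2, 0, -4)ᵀ.

Sanity check: (A − (1)·I) v_1 = (0, 0, 0, 0)ᵀ = 0. ✓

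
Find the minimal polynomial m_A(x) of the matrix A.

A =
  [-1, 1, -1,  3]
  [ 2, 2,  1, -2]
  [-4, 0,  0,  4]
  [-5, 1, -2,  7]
x^2 - 4*x + 4

The characteristic polynomial is χ_A(x) = (x - 2)^4, so the eigenvalues are known. The minimal polynomial is
  m_A(x) = Π_λ (x − λ)^{k_λ}
where k_λ is the size of the *largest* Jordan block for λ (equivalently, the smallest k with (A − λI)^k v = 0 for every generalised eigenvector v of λ).

  λ = 2: largest Jordan block has size 2, contributing (x − 2)^2

So m_A(x) = (x - 2)^2 = x^2 - 4*x + 4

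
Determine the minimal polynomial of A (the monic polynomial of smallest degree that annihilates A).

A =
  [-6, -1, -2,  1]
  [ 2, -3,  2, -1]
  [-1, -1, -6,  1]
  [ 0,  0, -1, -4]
x^4 + 19*x^3 + 135*x^2 + 425*x + 500

The characteristic polynomial is χ_A(x) = (x + 4)*(x + 5)^3, so the eigenvalues are known. The minimal polynomial is
  m_A(x) = Π_λ (x − λ)^{k_λ}
where k_λ is the size of the *largest* Jordan block for λ (equivalently, the smallest k with (A − λI)^k v = 0 for every generalised eigenvector v of λ).

  λ = -5: largest Jordan block has size 3, contributing (x + 5)^3
  λ = -4: largest Jordan block has size 1, contributing (x + 4)

So m_A(x) = (x + 4)*(x + 5)^3 = x^4 + 19*x^3 + 135*x^2 + 425*x + 500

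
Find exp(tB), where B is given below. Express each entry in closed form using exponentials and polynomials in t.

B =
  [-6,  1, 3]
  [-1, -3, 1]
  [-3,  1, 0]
e^{tB} =
  [-t^2*exp(-3*t)/2 - 3*t*exp(-3*t) + exp(-3*t), t*exp(-3*t), t^2*exp(-3*t)/2 + 3*t*exp(-3*t)]
  [-t*exp(-3*t), exp(-3*t), t*exp(-3*t)]
  [-t^2*exp(-3*t)/2 - 3*t*exp(-3*t), t*exp(-3*t), t^2*exp(-3*t)/2 + 3*t*exp(-3*t) + exp(-3*t)]

Strategy: write B = P · J · P⁻¹ where J is a Jordan canonical form, so e^{tB} = P · e^{tJ} · P⁻¹, and e^{tJ} can be computed block-by-block.

B has Jordan form
J =
  [-3,  1,  0]
  [ 0, -3,  1]
  [ 0,  0, -3]
(up to reordering of blocks).

Per-block formulas:
  For a 3×3 Jordan block J_3(-3): exp(t · J_3(-3)) = e^(-3t)·(I + t·N + (t^2/2)·N^2), where N is the 3×3 nilpotent shift.

After assembling e^{tJ} and conjugating by P, we get:

e^{tB} =
  [-t^2*exp(-3*t)/2 - 3*t*exp(-3*t) + exp(-3*t), t*exp(-3*t), t^2*exp(-3*t)/2 + 3*t*exp(-3*t)]
  [-t*exp(-3*t), exp(-3*t), t*exp(-3*t)]
  [-t^2*exp(-3*t)/2 - 3*t*exp(-3*t), t*exp(-3*t), t^2*exp(-3*t)/2 + 3*t*exp(-3*t) + exp(-3*t)]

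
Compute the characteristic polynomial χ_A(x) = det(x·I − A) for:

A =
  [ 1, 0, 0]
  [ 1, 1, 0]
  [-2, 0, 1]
x^3 - 3*x^2 + 3*x - 1

Expanding det(x·I − A) (e.g. by cofactor expansion or by noting that A is similar to its Jordan form J, which has the same characteristic polynomial as A) gives
  χ_A(x) = x^3 - 3*x^2 + 3*x - 1
which factors as (x - 1)^3. The eigenvalues (with algebraic multiplicities) are λ = 1 with multiplicity 3.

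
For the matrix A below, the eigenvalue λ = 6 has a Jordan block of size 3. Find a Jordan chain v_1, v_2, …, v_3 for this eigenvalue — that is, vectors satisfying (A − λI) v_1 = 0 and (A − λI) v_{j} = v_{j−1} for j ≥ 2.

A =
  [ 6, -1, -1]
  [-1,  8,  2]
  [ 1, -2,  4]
A Jordan chain for λ = 6 of length 3:
v_1 = (0, 1, -1)ᵀ
v_2 = (-1, 2, -2)ᵀ
v_3 = (0, 1, 0)ᵀ

Let N = A − (6)·I. We want v_3 with N^3 v_3 = 0 but N^2 v_3 ≠ 0; then v_{j-1} := N · v_j for j = 3, …, 2.

Pick v_3 = (0, 1, 0)ᵀ.
Then v_2 = N · v_3 = (-1, 2, -2)ᵀ.
Then v_1 = N · v_2 = (0, 1, -1)ᵀ.

Sanity check: (A − (6)·I) v_1 = (0, 0, 0)ᵀ = 0. ✓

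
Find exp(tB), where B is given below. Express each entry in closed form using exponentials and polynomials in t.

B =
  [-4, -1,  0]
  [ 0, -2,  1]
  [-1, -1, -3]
e^{tB} =
  [t^2*exp(-3*t)/2 - t*exp(-3*t) + exp(-3*t), -t*exp(-3*t), -t^2*exp(-3*t)/2]
  [-t^2*exp(-3*t)/2, t*exp(-3*t) + exp(-3*t), t^2*exp(-3*t)/2 + t*exp(-3*t)]
  [t^2*exp(-3*t)/2 - t*exp(-3*t), -t*exp(-3*t), -t^2*exp(-3*t)/2 + exp(-3*t)]

Strategy: write B = P · J · P⁻¹ where J is a Jordan canonical form, so e^{tB} = P · e^{tJ} · P⁻¹, and e^{tJ} can be computed block-by-block.

B has Jordan form
J =
  [-3,  1,  0]
  [ 0, -3,  1]
  [ 0,  0, -3]
(up to reordering of blocks).

Per-block formulas:
  For a 3×3 Jordan block J_3(-3): exp(t · J_3(-3)) = e^(-3t)·(I + t·N + (t^2/2)·N^2), where N is the 3×3 nilpotent shift.

After assembling e^{tJ} and conjugating by P, we get:

e^{tB} =
  [t^2*exp(-3*t)/2 - t*exp(-3*t) + exp(-3*t), -t*exp(-3*t), -t^2*exp(-3*t)/2]
  [-t^2*exp(-3*t)/2, t*exp(-3*t) + exp(-3*t), t^2*exp(-3*t)/2 + t*exp(-3*t)]
  [t^2*exp(-3*t)/2 - t*exp(-3*t), -t*exp(-3*t), -t^2*exp(-3*t)/2 + exp(-3*t)]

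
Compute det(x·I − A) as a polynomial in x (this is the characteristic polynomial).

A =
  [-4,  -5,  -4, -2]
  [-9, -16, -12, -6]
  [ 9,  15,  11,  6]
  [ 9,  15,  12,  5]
x^4 + 4*x^3 + 6*x^2 + 4*x + 1

Expanding det(x·I − A) (e.g. by cofactor expansion or by noting that A is similar to its Jordan form J, which has the same characteristic polynomial as A) gives
  χ_A(x) = x^4 + 4*x^3 + 6*x^2 + 4*x + 1
which factors as (x + 1)^4. The eigenvalues (with algebraic multiplicities) are λ = -1 with multiplicity 4.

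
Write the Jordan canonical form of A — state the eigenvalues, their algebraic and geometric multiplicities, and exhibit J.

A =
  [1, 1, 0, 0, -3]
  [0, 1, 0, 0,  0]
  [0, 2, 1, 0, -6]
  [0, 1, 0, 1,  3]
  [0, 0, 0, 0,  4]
J_2(1) ⊕ J_1(1) ⊕ J_1(1) ⊕ J_1(4)

The characteristic polynomial is
  det(x·I − A) = x^5 - 8*x^4 + 22*x^3 - 28*x^2 + 17*x - 4 = (x - 4)*(x - 1)^4

Eigenvalues and multiplicities (the geometric multiplicity of λ is n − rank(A − λI), which equals the number of Jordan blocks for λ):
  λ = 1: algebraic multiplicity = 4, geometric multiplicity = 3
  λ = 4: algebraic multiplicity = 1, geometric multiplicity = 1

Determining the block sizes for each eigenvalue:
  λ = 1: 3 blocks summing to 4 forces exactly one block of size 2 and the rest size 1 → block sizes [2, 1, 1]
  λ = 4: one block (gm = 1), so the single block has size am = 1 → block sizes [1]

Assembling the blocks gives a Jordan form
J =
  [1, 1, 0, 0, 0]
  [0, 1, 0, 0, 0]
  [0, 0, 1, 0, 0]
  [0, 0, 0, 1, 0]
  [0, 0, 0, 0, 4]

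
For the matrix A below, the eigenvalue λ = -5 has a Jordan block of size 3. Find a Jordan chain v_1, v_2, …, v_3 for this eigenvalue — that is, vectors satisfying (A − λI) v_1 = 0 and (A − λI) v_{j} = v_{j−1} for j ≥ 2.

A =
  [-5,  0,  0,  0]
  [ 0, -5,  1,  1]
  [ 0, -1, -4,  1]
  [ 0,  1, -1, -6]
A Jordan chain for λ = -5 of length 3:
v_1 = (0, 0, -1, 1)ᵀ
v_2 = (0, 1, 1, -1)ᵀ
v_3 = (0, 0, 1, 0)ᵀ

Let N = A − (-5)·I. We want v_3 with N^3 v_3 = 0 but N^2 v_3 ≠ 0; then v_{j-1} := N · v_j for j = 3, …, 2.

Pick v_3 = (0, 0, 1, 0)ᵀ.
Then v_2 = N · v_3 = (0, 1, 1, -1)ᵀ.
Then v_1 = N · v_2 = (0, 0, -1, 1)ᵀ.

Sanity check: (A − (-5)·I) v_1 = (0, 0, 0, 0)ᵀ = 0. ✓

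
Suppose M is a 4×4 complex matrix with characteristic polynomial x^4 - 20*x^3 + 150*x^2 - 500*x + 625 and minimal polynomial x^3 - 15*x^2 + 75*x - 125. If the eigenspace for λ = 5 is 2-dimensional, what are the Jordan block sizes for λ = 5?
Block sizes for λ = 5: [3, 1]

Step 1 — from the characteristic polynomial, algebraic multiplicity of λ = 5 is 4. From dim ker(M − (5)·I) = 2, there are exactly 2 Jordan blocks for λ = 5.
Step 2 — from the minimal polynomial, the factor (x − 5)^3 tells us the largest block for λ = 5 has size 3.
Step 3 — with total size 4, 2 blocks, and largest block 3, the block sizes (in nonincreasing order) are [3, 1].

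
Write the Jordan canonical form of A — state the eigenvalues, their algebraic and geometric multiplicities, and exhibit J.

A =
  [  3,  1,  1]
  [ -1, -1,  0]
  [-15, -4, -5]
J_3(-1)

The characteristic polynomial is
  det(x·I − A) = x^3 + 3*x^2 + 3*x + 1 = (x + 1)^3

Eigenvalues and multiplicities (the geometric multiplicity of λ is n − rank(A − λI), which equals the number of Jordan blocks for λ):
  λ = -1: algebraic multiplicity = 3, geometric multiplicity = 1

Determining the block sizes for each eigenvalue:
  λ = -1: one block (gm = 1), so the single block has size am = 3 → block sizes [3]

Assembling the blocks gives a Jordan form
J =
  [-1,  1,  0]
  [ 0, -1,  1]
  [ 0,  0, -1]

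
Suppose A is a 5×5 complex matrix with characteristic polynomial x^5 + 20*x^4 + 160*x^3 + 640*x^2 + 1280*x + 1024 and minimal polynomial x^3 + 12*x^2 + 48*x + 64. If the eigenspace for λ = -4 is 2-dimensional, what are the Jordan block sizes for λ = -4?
Block sizes for λ = -4: [3, 2]

Step 1 — from the characteristic polynomial, algebraic multiplicity of λ = -4 is 5. From dim ker(A − (-4)·I) = 2, there are exactly 2 Jordan blocks for λ = -4.
Step 2 — from the minimal polynomial, the factor (x + 4)^3 tells us the largest block for λ = -4 has size 3.
Step 3 — with total size 5, 2 blocks, and largest block 3, the block sizes (in nonincreasing order) are [3, 2].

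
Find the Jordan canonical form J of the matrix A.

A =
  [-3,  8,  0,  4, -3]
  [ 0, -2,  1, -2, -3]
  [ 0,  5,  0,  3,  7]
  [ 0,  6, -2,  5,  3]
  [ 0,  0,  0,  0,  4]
J_1(-3) ⊕ J_3(1) ⊕ J_1(4)

The characteristic polynomial is
  det(x·I − A) = x^5 - 4*x^4 - 6*x^3 + 32*x^2 - 35*x + 12 = (x - 4)*(x - 1)^3*(x + 3)

Eigenvalues and multiplicities (the geometric multiplicity of λ is n − rank(A − λI), which equals the number of Jordan blocks for λ):
  λ = -3: algebraic multiplicity = 1, geometric multiplicity = 1
  λ = 1: algebraic multiplicity = 3, geometric multiplicity = 1
  λ = 4: algebraic multiplicity = 1, geometric multiplicity = 1

Determining the block sizes for each eigenvalue:
  λ = -3: one block (gm = 1), so the single block has size am = 1 → block sizes [1]
  λ = 1: one block (gm = 1), so the single block has size am = 3 → block sizes [3]
  λ = 4: one block (gm = 1), so the single block has size am = 1 → block sizes [1]

Assembling the blocks gives a Jordan form
J =
  [-3, 0, 0, 0, 0]
  [ 0, 1, 1, 0, 0]
  [ 0, 0, 1, 1, 0]
  [ 0, 0, 0, 1, 0]
  [ 0, 0, 0, 0, 4]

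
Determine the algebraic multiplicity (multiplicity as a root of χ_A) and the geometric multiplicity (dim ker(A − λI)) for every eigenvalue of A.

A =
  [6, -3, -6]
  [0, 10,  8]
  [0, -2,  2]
λ = 6: alg = 3, geom = 2

Step 1 — factor the characteristic polynomial to read off the algebraic multiplicities:
  χ_A(x) = (x - 6)^3

Step 2 — compute geometric multiplicities via the rank-nullity identity g(λ) = n − rank(A − λI):
  rank(A − (6)·I) = 1, so dim ker(A − (6)·I) = n − 1 = 2

Summary:
  λ = 6: algebraic multiplicity = 3, geometric multiplicity = 2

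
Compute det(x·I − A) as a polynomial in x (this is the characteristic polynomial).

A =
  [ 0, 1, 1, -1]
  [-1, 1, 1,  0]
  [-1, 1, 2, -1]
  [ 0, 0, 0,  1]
x^4 - 4*x^3 + 6*x^2 - 4*x + 1

Expanding det(x·I − A) (e.g. by cofactor expansion or by noting that A is similar to its Jordan form J, which has the same characteristic polynomial as A) gives
  χ_A(x) = x^4 - 4*x^3 + 6*x^2 - 4*x + 1
which factors as (x - 1)^4. The eigenvalues (with algebraic multiplicities) are λ = 1 with multiplicity 4.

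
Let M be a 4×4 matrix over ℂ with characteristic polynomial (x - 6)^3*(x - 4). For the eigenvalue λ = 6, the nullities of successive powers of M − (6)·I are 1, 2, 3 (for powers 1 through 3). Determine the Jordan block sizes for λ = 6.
Block sizes for λ = 6: [3]

From the dimensions of kernels of powers, the number of Jordan blocks of size at least j is d_j − d_{j−1} where d_j = dim ker(N^j) (with d_0 = 0). Computing the differences gives [1, 1, 1].
The number of blocks of size exactly k is (#blocks of size ≥ k) − (#blocks of size ≥ k + 1), so the partition is: 1 block(s) of size 3.
In nonincreasing order the block sizes are [3].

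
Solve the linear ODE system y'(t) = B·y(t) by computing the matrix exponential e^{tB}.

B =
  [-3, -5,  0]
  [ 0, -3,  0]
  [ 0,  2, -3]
e^{tB} =
  [exp(-3*t), -5*t*exp(-3*t), 0]
  [0, exp(-3*t), 0]
  [0, 2*t*exp(-3*t), exp(-3*t)]

Strategy: write B = P · J · P⁻¹ where J is a Jordan canonical form, so e^{tB} = P · e^{tJ} · P⁻¹, and e^{tJ} can be computed block-by-block.

B has Jordan form
J =
  [-3,  1,  0]
  [ 0, -3,  0]
  [ 0,  0, -3]
(up to reordering of blocks).

Per-block formulas:
  For a 1×1 block at λ = -3: exp(t · [-3]) = [e^(-3t)].
  For a 2×2 Jordan block J_2(-3): exp(t · J_2(-3)) = e^(-3t)·(I + t·N), where N is the 2×2 nilpotent shift.

After assembling e^{tJ} and conjugating by P, we get:

e^{tB} =
  [exp(-3*t), -5*t*exp(-3*t), 0]
  [0, exp(-3*t), 0]
  [0, 2*t*exp(-3*t), exp(-3*t)]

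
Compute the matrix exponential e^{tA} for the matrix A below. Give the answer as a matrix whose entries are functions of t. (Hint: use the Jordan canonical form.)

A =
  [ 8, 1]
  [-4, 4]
e^{tA} =
  [2*t*exp(6*t) + exp(6*t), t*exp(6*t)]
  [-4*t*exp(6*t), -2*t*exp(6*t) + exp(6*t)]

Strategy: write A = P · J · P⁻¹ where J is a Jordan canonical form, so e^{tA} = P · e^{tJ} · P⁻¹, and e^{tJ} can be computed block-by-block.

A has Jordan form
J =
  [6, 1]
  [0, 6]
(up to reordering of blocks).

Per-block formulas:
  For a 2×2 Jordan block J_2(6): exp(t · J_2(6)) = e^(6t)·(I + t·N), where N is the 2×2 nilpotent shift.

After assembling e^{tJ} and conjugating by P, we get:

e^{tA} =
  [2*t*exp(6*t) + exp(6*t), t*exp(6*t)]
  [-4*t*exp(6*t), -2*t*exp(6*t) + exp(6*t)]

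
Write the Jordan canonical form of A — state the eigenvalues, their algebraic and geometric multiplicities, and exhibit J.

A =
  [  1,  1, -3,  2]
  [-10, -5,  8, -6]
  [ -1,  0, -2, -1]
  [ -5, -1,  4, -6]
J_3(-3) ⊕ J_1(-3)

The characteristic polynomial is
  det(x·I − A) = x^4 + 12*x^3 + 54*x^2 + 108*x + 81 = (x + 3)^4

Eigenvalues and multiplicities (the geometric multiplicity of λ is n − rank(A − λI), which equals the number of Jordan blocks for λ):
  λ = -3: algebraic multiplicity = 4, geometric multiplicity = 2

Determining the block sizes for each eigenvalue:
  λ = -3: with am = 4 and gm = 2, the partition is not yet determined (e.g. several partitions of 4 into 2 parts exist). Let N = A − (-3)·I. Computing rank(N^1) = 2, rank(N^2) = 1, rank(N^3) = 0; the number of blocks of size ≥ j is rank(N^{j−1}) − rank(N^j), giving [2, 1, 1]. So we have 1 block(s) of size 3, 1 block(s) of size 1 → block sizes [3, 1]

Assembling the blocks gives a Jordan form
J =
  [-3,  1,  0,  0]
  [ 0, -3,  1,  0]
  [ 0,  0, -3,  0]
  [ 0,  0,  0, -3]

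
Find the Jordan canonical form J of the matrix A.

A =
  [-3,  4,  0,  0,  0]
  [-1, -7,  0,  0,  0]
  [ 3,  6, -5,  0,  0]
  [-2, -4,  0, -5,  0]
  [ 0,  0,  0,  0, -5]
J_2(-5) ⊕ J_1(-5) ⊕ J_1(-5) ⊕ J_1(-5)

The characteristic polynomial is
  det(x·I − A) = x^5 + 25*x^4 + 250*x^3 + 1250*x^2 + 3125*x + 3125 = (x + 5)^5

Eigenvalues and multiplicities (the geometric multiplicity of λ is n − rank(A − λI), which equals the number of Jordan blocks for λ):
  λ = -5: algebraic multiplicity = 5, geometric multiplicity = 4

Determining the block sizes for each eigenvalue:
  λ = -5: 4 blocks summing to 5 forces exactly one block of size 2 and the rest size 1 → block sizes [2, 1, 1, 1]

Assembling the blocks gives a Jordan form
J =
  [-5,  1,  0,  0,  0]
  [ 0, -5,  0,  0,  0]
  [ 0,  0, -5,  0,  0]
  [ 0,  0,  0, -5,  0]
  [ 0,  0,  0,  0, -5]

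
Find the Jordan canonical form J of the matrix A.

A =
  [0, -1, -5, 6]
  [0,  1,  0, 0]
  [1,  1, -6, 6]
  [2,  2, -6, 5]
J_2(-1) ⊕ J_1(1) ⊕ J_1(1)

The characteristic polynomial is
  det(x·I − A) = x^4 - 2*x^2 + 1 = (x - 1)^2*(x + 1)^2

Eigenvalues and multiplicities (the geometric multiplicity of λ is n − rank(A − λI), which equals the number of Jordan blocks for λ):
  λ = -1: algebraic multiplicity = 2, geometric multiplicity = 1
  λ = 1: algebraic multiplicity = 2, geometric multiplicity = 2

Determining the block sizes for each eigenvalue:
  λ = -1: one block (gm = 1), so the single block has size am = 2 → block sizes [2]
  λ = 1: gm = am = 2, so every block has size 1 → block sizes [1, 1]

Assembling the blocks gives a Jordan form
J =
  [-1,  1, 0, 0]
  [ 0, -1, 0, 0]
  [ 0,  0, 1, 0]
  [ 0,  0, 0, 1]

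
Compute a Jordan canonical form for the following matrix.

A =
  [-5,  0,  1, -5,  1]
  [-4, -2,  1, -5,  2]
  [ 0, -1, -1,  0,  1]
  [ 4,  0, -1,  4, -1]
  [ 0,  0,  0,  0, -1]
J_3(-1) ⊕ J_1(-1) ⊕ J_1(-1)

The characteristic polynomial is
  det(x·I − A) = x^5 + 5*x^4 + 10*x^3 + 10*x^2 + 5*x + 1 = (x + 1)^5

Eigenvalues and multiplicities (the geometric multiplicity of λ is n − rank(A − λI), which equals the number of Jordan blocks for λ):
  λ = -1: algebraic multiplicity = 5, geometric multiplicity = 3

Determining the block sizes for each eigenvalue:
  λ = -1: with am = 5 and gm = 3, the partition is not yet determined (e.g. several partitions of 5 into 3 parts exist). Let N = A − (-1)·I. Computing rank(N^1) = 2, rank(N^2) = 1, rank(N^3) = 0; the number of blocks of size ≥ j is rank(N^{j−1}) − rank(N^j), giving [3, 1, 1]. So we have 1 block(s) of size 3, 2 block(s) of size 1 → block sizes [3, 1, 1]

Assembling the blocks gives a Jordan form
J =
  [-1,  1,  0,  0,  0]
  [ 0, -1,  1,  0,  0]
  [ 0,  0, -1,  0,  0]
  [ 0,  0,  0, -1,  0]
  [ 0,  0,  0,  0, -1]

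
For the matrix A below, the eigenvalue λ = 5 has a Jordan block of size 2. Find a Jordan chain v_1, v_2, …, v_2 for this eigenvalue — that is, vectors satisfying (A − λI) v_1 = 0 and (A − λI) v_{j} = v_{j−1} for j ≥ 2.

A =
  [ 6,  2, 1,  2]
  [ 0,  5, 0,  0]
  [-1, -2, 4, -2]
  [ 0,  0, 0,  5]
A Jordan chain for λ = 5 of length 2:
v_1 = (1, 0, -1, 0)ᵀ
v_2 = (1, 0, 0, 0)ᵀ

Let N = A − (5)·I. We want v_2 with N^2 v_2 = 0 but N^1 v_2 ≠ 0; then v_{j-1} := N · v_j for j = 2, …, 2.

Pick v_2 = (1, 0, 0, 0)ᵀ.
Then v_1 = N · v_2 = (1, 0, -1, 0)ᵀ.

Sanity check: (A − (5)·I) v_1 = (0, 0, 0, 0)ᵀ = 0. ✓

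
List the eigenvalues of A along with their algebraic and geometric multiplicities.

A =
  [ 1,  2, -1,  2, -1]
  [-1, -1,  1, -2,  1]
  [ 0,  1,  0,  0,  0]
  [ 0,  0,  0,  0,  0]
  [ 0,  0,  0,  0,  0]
λ = 0: alg = 5, geom = 3

Step 1 — factor the characteristic polynomial to read off the algebraic multiplicities:
  χ_A(x) = x^5

Step 2 — compute geometric multiplicities via the rank-nullity identity g(λ) = n − rank(A − λI):
  rank(A − (0)·I) = 2, so dim ker(A − (0)·I) = n − 2 = 3

Summary:
  λ = 0: algebraic multiplicity = 5, geometric multiplicity = 3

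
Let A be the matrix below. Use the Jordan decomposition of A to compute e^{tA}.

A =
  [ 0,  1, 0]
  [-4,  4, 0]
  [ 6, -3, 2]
e^{tA} =
  [-2*t*exp(2*t) + exp(2*t), t*exp(2*t), 0]
  [-4*t*exp(2*t), 2*t*exp(2*t) + exp(2*t), 0]
  [6*t*exp(2*t), -3*t*exp(2*t), exp(2*t)]

Strategy: write A = P · J · P⁻¹ where J is a Jordan canonical form, so e^{tA} = P · e^{tJ} · P⁻¹, and e^{tJ} can be computed block-by-block.

A has Jordan form
J =
  [2, 1, 0]
  [0, 2, 0]
  [0, 0, 2]
(up to reordering of blocks).

Per-block formulas:
  For a 2×2 Jordan block J_2(2): exp(t · J_2(2)) = e^(2t)·(I + t·N), where N is the 2×2 nilpotent shift.
  For a 1×1 block at λ = 2: exp(t · [2]) = [e^(2t)].

After assembling e^{tJ} and conjugating by P, we get:

e^{tA} =
  [-2*t*exp(2*t) + exp(2*t), t*exp(2*t), 0]
  [-4*t*exp(2*t), 2*t*exp(2*t) + exp(2*t), 0]
  [6*t*exp(2*t), -3*t*exp(2*t), exp(2*t)]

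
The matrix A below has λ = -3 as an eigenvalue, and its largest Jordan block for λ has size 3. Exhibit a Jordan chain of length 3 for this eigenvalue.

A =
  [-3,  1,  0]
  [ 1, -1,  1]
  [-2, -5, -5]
A Jordan chain for λ = -3 of length 3:
v_1 = (1, 0, -1)ᵀ
v_2 = (0, 1, -2)ᵀ
v_3 = (1, 0, 0)ᵀ

Let N = A − (-3)·I. We want v_3 with N^3 v_3 = 0 but N^2 v_3 ≠ 0; then v_{j-1} := N · v_j for j = 3, …, 2.

Pick v_3 = (1, 0, 0)ᵀ.
Then v_2 = N · v_3 = (0, 1, -2)ᵀ.
Then v_1 = N · v_2 = (1, 0, -1)ᵀ.

Sanity check: (A − (-3)·I) v_1 = (0, 0, 0)ᵀ = 0. ✓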